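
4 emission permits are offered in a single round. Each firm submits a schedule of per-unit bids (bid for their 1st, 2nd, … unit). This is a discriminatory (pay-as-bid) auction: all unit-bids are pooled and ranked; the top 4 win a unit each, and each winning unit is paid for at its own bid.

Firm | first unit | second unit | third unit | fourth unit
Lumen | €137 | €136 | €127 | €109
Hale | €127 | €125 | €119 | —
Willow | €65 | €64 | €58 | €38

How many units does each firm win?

Hale 1, Lumen 3

Pooled unit-bids ranked (top 4): 137 (Lumen-1), 136 (Lumen-2), 127 (Lumen-3), 127 (Hale-1)
Next rejected bid: €125 (not a price — pay-as-bid).
Allocation: Hale 1, Lumen 3.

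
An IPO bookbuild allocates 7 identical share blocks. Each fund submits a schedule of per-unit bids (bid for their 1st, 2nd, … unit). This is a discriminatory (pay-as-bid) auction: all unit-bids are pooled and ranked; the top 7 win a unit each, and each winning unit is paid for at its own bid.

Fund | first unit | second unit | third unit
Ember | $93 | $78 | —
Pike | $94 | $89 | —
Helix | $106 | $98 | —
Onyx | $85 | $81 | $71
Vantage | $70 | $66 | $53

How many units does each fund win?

Ember 1, Helix 2, Onyx 2, Pike 2

Pooled unit-bids ranked (top 7): 106 (Helix-1), 98 (Helix-2), 94 (Pike-1), 93 (Ember-1), 89 (Pike-2), 85 (Onyx-1), 81 (Onyx-2)
Next rejected bid: $78 (not a price — pay-as-bid).
Allocation: Ember 1, Helix 2, Onyx 2, Pike 2.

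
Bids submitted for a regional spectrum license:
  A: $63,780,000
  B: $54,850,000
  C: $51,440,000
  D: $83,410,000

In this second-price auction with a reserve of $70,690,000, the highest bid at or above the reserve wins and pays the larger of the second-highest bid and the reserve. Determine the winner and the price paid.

D pays $70,690,000

Second-price auction with a reserve of $70,690,000: the highest bid at or above the reserve wins and pays the larger of the second-highest bid and the reserve.
Sorting bids: 83,410,000 (D) > 63,780,000 (A) > 54,850,000 (B) > 51,440,000 (C)
D has the top bid at or above the reserve ($83,410,000).
Second-highest bid $63,780,000 is below the reserve $70,690,000, so the reserve binds → payment $70,690,000.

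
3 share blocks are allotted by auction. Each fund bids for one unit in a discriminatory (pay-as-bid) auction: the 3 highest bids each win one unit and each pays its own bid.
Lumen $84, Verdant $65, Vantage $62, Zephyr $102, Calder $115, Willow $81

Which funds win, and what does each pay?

Ordering the bids: 115 (Calder), 102 (Zephyr), 84 (Lumen), 81 (Willow), 65 (Verdant), …
Winners (3 units): Calder, Zephyr, Lumen.
Each winner pays its own bid: Calder $115, Zephyr $102, Lumen $84.

Calder $115, Zephyr $102, Lumen $84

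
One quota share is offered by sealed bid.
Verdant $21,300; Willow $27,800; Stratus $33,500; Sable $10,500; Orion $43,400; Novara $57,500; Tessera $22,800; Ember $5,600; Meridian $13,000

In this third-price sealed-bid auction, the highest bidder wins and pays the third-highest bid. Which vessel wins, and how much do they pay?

Novara pays $33,500

Bids in order: 57,500 (Novara) > 43,400 (Orion) > 33,500 (Stratus) > 27,800 (Willow) > 22,800 (Tessera) > 21,300 (Verdant) > …
Novara is highest; pays the third-highest bid, $33,500.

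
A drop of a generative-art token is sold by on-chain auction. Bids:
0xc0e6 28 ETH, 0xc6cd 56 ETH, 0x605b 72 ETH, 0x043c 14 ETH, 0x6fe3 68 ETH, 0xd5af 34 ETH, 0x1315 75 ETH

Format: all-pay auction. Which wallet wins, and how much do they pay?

Bids ranked: 75 (0x1315) > 72 (0x605b) > 68 (0x6fe3) > 56 (0xc6cd) > 34 (0xd5af) > 28 (0xc0e6) > …
0x1315 is highest and takes the item; every bidder forfeits their bid.

0x1315 pays 75 ETH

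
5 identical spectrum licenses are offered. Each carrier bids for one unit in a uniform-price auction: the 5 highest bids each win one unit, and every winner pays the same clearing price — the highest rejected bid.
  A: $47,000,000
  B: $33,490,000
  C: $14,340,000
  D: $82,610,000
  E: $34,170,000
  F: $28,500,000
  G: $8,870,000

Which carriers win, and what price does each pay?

Bids ranked high→low: 82,610,000 (D), 47,000,000 (A), 34,170,000 (E), 33,490,000 (B), 28,500,000 (F), 14,340,000 (C), 8,870,000 (G)
Top 5: D, A, E, B, F.
First losing bid is C's $14,340,000, which sets the uniform price.

D, A, E, B, F; each pays $14,340,000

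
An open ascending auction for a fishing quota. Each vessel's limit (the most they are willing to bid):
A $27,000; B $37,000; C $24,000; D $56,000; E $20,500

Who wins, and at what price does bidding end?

Limits ranked: 56,000 (D) > 37,000 (B) > 27,000 (A) > 24,000 (C) > 20,500 (E)
B is the last rival to drop out, at $37,000; D remains and wins at that price.

D wins at $37,000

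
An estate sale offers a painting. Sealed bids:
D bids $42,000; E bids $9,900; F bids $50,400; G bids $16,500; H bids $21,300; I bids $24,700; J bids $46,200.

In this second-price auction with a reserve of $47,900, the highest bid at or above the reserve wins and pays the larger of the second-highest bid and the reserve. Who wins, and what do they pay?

F pays $47,900

Rule: the highest bid at or above the reserve wins and pays the larger of the second-highest bid and the reserve.
Sorting bids: 50,400 (F) > 46,200 (J) > 42,000 (D) > 24,700 (I) > 21,300 (H) > 16,500 (G) > …
F has the top bid at or above the reserve ($50,400).
max(second-highest $46,200, reserve $47,900) = $47,900.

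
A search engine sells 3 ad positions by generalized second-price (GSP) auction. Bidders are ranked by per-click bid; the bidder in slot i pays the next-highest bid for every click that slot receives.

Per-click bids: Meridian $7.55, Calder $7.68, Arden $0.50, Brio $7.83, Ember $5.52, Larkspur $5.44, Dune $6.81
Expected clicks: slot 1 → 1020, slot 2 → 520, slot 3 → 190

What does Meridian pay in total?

Per-click bids in order: $7.83 (Brio) > $7.68 (Calder) > $7.55 (Meridian) > $6.81 (Dune) > …
Meridian holds slot 3 → pays next bid $6.81 × 190 clicks = $1293.90.

Meridian pays $1293.90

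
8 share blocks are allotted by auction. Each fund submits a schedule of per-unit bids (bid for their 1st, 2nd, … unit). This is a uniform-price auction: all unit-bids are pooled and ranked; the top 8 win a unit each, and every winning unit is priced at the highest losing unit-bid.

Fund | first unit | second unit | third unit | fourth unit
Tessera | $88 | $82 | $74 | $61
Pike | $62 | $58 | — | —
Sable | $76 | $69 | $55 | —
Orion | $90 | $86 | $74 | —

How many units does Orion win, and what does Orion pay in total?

Pooled unit-bids ranked (top 8): 90 (Orion-1), 88 (Tessera-1), 86 (Orion-2), 82 (Tessera-2), 76 (Sable-1), 74 (Tessera-3), 74 (Orion-3), 69 (Sable-2)
First bid not allocated: $62.
Orion wins 3 unit(s) at $62 each.

Orion: 3 units, pays $186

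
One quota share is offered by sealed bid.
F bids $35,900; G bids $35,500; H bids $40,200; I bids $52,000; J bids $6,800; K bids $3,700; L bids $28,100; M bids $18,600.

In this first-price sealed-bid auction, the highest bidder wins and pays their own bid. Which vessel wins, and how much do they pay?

I pays $52,000

Bids ranked: 52,000 (I) > 40,200 (H) > 35,900 (F) > 35,500 (G) > 28,100 (L) > 18,600 (M) > …
First-price: I pays what they bid, $52,000.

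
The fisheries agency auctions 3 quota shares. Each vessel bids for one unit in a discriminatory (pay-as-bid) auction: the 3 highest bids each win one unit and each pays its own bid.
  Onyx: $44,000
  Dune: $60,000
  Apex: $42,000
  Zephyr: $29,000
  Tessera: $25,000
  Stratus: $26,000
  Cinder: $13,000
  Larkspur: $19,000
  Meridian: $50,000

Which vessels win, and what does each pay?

Ordering the bids: 60,000 (Dune), 50,000 (Meridian), 44,000 (Onyx), 42,000 (Apex), 29,000 (Zephyr), …
Winners (3 units): Dune, Meridian, Onyx.
Each winner pays its own bid: Dune $60,000, Meridian $50,000, Onyx $44,000.

Dune $60,000, Meridian $50,000, Onyx $44,000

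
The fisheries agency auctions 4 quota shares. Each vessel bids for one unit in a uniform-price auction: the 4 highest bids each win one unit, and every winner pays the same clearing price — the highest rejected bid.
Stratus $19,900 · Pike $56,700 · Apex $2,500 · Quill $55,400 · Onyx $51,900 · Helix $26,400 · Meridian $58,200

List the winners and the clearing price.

Meridian, Pike, Quill, Onyx; each pays $26,400

Bids ranked high→low: 58,200 (Meridian), 56,700 (Pike), 55,400 (Quill), 51,900 (Onyx), 26,400 (Helix), 19,900 (Stratus), …
The 4 highest are Meridian, Pike, Quill, Onyx.
Clearing price = highest rejected bid = $26,400.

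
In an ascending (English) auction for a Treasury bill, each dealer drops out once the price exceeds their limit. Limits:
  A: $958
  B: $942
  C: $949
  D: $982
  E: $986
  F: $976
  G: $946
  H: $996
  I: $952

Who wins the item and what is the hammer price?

Open ascending-bid auction: the price rises until one bidder remains; the winner pays the price at which the last rival dropped out.
Limits ranked: 996 (H) > 986 (E) > 982 (D) > 976 (F) > 958 (A) > 952 (I) > …
Bidding ends when E exits at $986; H takes it.

H wins at $986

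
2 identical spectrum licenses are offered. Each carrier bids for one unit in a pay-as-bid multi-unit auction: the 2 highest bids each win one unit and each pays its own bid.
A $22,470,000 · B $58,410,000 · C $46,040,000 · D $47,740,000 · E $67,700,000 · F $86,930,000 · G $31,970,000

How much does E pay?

Bids ranked high→low: 86,930,000 (F), 67,700,000 (E), 58,410,000 (B), 47,740,000 (D), …
Top 2: F, E.
E wins → own bid $67,700,000.

E pays $67,700,000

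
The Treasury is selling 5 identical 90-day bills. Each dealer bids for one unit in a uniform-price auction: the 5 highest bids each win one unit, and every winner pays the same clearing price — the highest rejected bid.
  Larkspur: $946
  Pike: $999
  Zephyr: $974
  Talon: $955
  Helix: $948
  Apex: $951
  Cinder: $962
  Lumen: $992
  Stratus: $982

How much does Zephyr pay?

Sorting: 999 (Pike), 992 (Lumen), 982 (Stratus), 974 (Zephyr), 962 (Cinder), 955 (Talon), 951 (Apex), …
Top 5: Pike, Lumen, Stratus, Zephyr, Cinder.
Clearing price = highest rejected bid = $955.
Zephyr wins → pays $955.

Zephyr pays $955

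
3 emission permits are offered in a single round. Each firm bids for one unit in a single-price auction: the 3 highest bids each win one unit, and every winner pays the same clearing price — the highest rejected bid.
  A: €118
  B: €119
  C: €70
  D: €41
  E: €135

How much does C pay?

C pays €0

Ordering the bids: 135 (E), 119 (B), 118 (A), 70 (C), 41 (D)
Top 3: E, B, A.
Clearing price = highest rejected bid = €70.
C does not win → pays €0.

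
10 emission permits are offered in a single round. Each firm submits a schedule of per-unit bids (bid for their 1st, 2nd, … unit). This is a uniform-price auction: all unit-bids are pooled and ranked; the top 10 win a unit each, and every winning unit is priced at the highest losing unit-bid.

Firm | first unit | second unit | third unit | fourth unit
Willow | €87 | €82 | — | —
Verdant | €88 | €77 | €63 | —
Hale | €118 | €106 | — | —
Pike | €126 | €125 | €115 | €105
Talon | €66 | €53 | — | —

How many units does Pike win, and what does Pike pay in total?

Pike: 4 units, pays €264

Pooled unit-bids ranked (top 10): 126 (Pike-1), 125 (Pike-2), 118 (Hale-1), 115 (Pike-3), 106 (Hale-2), 105 (Pike-4), 88 (Verdant-1), 87 (Willow-1), 82 (Willow-2), 77 (Verdant-2)
The (k+1)-th unit-bid is €66.
Pike wins 4 unit(s) at €66 each.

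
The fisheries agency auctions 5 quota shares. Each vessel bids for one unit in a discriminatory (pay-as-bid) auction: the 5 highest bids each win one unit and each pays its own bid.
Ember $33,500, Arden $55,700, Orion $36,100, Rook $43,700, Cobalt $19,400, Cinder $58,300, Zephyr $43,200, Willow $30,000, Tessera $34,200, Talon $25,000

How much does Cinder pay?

Sorting: 58,300 (Cinder), 55,700 (Arden), 43,700 (Rook), 43,200 (Zephyr), 36,100 (Orion), 34,200 (Tessera), 33,500 (Ember), …
The 5 highest are Cinder, Arden, Rook, Zephyr, Orion.
Cinder wins → own bid $58,300.

Cinder pays $58,300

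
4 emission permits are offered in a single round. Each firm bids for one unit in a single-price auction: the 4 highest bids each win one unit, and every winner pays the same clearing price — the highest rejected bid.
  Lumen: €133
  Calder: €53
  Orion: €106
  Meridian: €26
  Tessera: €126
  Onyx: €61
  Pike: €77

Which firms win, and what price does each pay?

Lumen, Tessera, Orion, Pike; each pays €61

Bids ranked high→low: 133 (Lumen), 126 (Tessera), 106 (Orion), 77 (Pike), 61 (Onyx), 53 (Calder), …
Winners (4 units): Lumen, Tessera, Orion, Pike.
Highest unsuccessful bid: €61 → clearing price.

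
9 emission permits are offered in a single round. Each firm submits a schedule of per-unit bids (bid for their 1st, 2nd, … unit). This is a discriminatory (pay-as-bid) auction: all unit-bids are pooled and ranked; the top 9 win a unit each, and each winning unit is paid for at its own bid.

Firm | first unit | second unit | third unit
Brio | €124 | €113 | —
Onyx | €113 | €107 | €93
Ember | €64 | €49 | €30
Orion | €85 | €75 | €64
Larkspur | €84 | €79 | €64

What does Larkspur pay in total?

Pooled unit-bids ranked (top 9): 124 (Brio-1), 113 (Brio-2), 113 (Onyx-1), 107 (Onyx-2), 93 (Onyx-3), 85 (Orion-1), 84 (Larkspur-1), 79 (Larkspur-2), 75 (Orion-2)
Next rejected bid: €64 (not a price — pay-as-bid).
Larkspur's winning unit-bids: 84 + 79 = €163.

Larkspur pays €163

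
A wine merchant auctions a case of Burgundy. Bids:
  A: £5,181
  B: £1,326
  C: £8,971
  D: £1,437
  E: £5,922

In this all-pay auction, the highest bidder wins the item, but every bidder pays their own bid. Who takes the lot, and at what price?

Rule: the highest bidder wins the item, but every bidder pays their own bid.
Sorting bids: 8,971 (C) > 5,922 (E) > 5,181 (A) > 1,437 (D) > 1,326 (B)
C wins with the top bid; all bids are sunk regardless.

C pays £8,971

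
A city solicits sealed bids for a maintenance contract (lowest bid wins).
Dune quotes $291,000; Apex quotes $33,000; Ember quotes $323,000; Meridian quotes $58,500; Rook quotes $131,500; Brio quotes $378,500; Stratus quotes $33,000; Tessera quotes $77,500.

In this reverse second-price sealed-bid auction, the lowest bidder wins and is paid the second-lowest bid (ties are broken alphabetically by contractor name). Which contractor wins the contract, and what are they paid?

Apex is paid $33,000

Rule: the lowest bidder wins and is paid the second-lowest bid.
Bids ranked: 33,000 (Apex) < 33,000 (Stratus) < 58,500 (Meridian) < 77,500 (Tessera) < 131,500 (Rook) < 291,000 (Dune) < …
Tie at $33,000 → Apex wins by tie-break.
Apex wins with the lowest bid; price is set by the runner-up at $33,000.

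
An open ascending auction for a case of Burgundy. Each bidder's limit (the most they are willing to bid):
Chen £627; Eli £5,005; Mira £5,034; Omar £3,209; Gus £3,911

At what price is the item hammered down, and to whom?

Mira wins at £5,005

Limits in order: 5,034 (Mira) > 5,005 (Eli) > 3,911 (Gus) > 3,209 (Omar) > 627 (Chen)
Bidding ends when Eli exits at £5,005; Mira takes it.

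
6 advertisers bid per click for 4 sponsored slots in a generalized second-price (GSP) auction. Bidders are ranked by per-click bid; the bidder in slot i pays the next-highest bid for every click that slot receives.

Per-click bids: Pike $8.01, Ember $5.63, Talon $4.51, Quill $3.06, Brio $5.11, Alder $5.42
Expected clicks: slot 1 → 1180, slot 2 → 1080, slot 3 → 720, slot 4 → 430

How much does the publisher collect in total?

Ranked by bid: $8.01 (Pike) > $5.63 (Ember) > $5.42 (Alder) > $5.11 (Brio) > $4.51 (Talon) > …
Slot 1: Pike pays $5.63 × 1180 = $6643.40
Slot 2: Ember pays $5.42 × 1080 = $5853.60
Slot 3: Alder pays $5.11 × 720 = $3679.20
Slot 4: Brio pays $4.51 × 430 = $1939.30
Total = $18115.50

Total revenue: $18115.50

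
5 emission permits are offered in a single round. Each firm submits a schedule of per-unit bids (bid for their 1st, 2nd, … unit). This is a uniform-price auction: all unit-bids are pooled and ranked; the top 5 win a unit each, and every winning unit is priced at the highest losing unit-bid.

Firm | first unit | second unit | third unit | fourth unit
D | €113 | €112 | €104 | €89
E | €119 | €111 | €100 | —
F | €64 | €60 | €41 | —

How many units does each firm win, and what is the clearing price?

D 3, E 2; clearing price €100

All unit-bids, highest first — top 5: 119 (E-1), 113 (D-1), 112 (D-2), 111 (E-2), 104 (D-3)
The (k+1)-th unit-bid is €100.
Allocation: D 3, E 2.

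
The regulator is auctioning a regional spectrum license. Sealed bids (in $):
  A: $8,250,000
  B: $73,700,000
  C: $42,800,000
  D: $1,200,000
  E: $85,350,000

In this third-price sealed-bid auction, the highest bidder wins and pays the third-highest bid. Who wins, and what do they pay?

Sorting bids: 85,350,000 (E) > 73,700,000 (B) > 42,800,000 (C) > 8,250,000 (A) > 1,200,000 (D)
E is highest; pays the third-highest bid, $42,800,000.

E pays $42,800,000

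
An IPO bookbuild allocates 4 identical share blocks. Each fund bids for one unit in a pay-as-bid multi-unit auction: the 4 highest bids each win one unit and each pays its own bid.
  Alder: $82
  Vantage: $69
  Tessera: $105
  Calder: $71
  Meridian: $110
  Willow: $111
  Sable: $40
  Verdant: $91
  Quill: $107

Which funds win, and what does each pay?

Sorting: 111 (Willow), 110 (Meridian), 107 (Quill), 105 (Tessera), 91 (Verdant), 82 (Alder), …
The 4 highest are Willow, Meridian, Quill, Tessera.
Each winner pays its own bid: Willow $111, Meridian $110, Quill $107, Tessera $105.

Willow $111, Meridian $110, Quill $107, Tessera $105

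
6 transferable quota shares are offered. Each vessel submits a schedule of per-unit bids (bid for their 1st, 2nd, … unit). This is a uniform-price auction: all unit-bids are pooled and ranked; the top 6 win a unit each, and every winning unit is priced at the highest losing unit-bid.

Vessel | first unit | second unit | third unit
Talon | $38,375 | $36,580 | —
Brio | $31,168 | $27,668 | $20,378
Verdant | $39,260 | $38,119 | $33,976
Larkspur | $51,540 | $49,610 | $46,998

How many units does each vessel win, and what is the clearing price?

Larkspur 3, Talon 1, Verdant 2; clearing price $36,580

All unit-bids, highest first — top 6: 51,540 (Larkspur-1), 49,610 (Larkspur-2), 46,998 (Larkspur-3), 39,260 (Verdant-1), 38,375 (Talon-1), 38,119 (Verdant-2)
First bid not allocated: $36,580.
Allocation: Larkspur 3, Talon 1, Verdant 2.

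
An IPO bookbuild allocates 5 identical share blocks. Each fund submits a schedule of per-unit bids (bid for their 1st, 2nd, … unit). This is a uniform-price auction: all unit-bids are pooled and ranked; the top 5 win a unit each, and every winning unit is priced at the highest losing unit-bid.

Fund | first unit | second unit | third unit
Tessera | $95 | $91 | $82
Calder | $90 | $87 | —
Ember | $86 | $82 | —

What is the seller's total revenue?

All unit-bids, highest first — top 5: 95 (Tessera-1), 91 (Tessera-2), 90 (Calder-1), 87 (Calder-2), 86 (Ember-1)
The (k+1)-th unit-bid is $82.
Allocation: Calder 2, Ember 1, Tessera 2. Every unit priced at $82.
Revenue = 5 × 82 = $410.

Total revenue: $410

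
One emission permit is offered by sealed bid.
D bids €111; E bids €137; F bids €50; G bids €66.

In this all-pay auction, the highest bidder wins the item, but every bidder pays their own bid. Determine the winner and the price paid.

Sorting bids: 137 (E) > 111 (D) > 66 (G) > 50 (F)
E wins with the top bid; all bids are sunk regardless.

E pays €137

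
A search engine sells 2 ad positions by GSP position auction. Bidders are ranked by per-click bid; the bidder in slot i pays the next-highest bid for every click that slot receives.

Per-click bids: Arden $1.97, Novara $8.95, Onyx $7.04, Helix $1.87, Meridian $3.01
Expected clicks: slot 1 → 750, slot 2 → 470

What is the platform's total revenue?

Ranked by bid: $8.95 (Novara) > $7.04 (Onyx) > $3.01 (Meridian) > …
Slot 1: Novara pays $7.04 × 750 = $5280.00
Slot 2: Onyx pays $3.01 × 470 = $1414.70
Total = $6694.70

Total revenue: $6694.70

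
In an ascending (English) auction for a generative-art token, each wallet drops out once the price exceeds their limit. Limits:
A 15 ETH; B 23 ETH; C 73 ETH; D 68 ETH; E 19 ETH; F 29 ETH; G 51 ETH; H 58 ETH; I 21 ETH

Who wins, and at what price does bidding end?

C wins at 68 ETH

Rule: the price rises until one bidder remains; the winner pays the price at which the last rival dropped out.
Limits in order: 73 (C) > 68 (D) > 58 (H) > 51 (G) > 29 (F) > 23 (B) > …
Bidding ends when D exits at 68 ETH; C takes it.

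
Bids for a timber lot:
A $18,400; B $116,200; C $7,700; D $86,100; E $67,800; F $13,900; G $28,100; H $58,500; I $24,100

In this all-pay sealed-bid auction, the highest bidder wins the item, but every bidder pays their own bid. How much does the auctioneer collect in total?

Total revenue: $420,800

Sorting bids: 116,200 (B) > 86,100 (D) > 67,800 (E) > 58,500 (H) > 28,100 (G) > 24,100 (I) > …
B wins with the top bid; all bids are sunk regardless.
Every bidder forfeits their bid regardless of winning.
Revenue = 18,400 + 116,200 + 7,700 + 86,100 + 67,800 + 13,900 + 28,100 + 58,500 + 24,100 = $420,800.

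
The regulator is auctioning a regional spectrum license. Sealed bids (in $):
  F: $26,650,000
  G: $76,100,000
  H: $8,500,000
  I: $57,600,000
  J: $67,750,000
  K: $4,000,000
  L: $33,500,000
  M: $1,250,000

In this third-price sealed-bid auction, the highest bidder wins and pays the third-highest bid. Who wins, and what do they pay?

G pays $57,600,000

Rule: the highest bidder wins and pays the third-highest bid.
Sorting bids: 76,100,000 (G) > 67,750,000 (J) > 57,600,000 (I) > 33,500,000 (L) > 26,650,000 (F) > 8,500,000 (H) > …
G is highest; pays the third-highest bid, $57,600,000.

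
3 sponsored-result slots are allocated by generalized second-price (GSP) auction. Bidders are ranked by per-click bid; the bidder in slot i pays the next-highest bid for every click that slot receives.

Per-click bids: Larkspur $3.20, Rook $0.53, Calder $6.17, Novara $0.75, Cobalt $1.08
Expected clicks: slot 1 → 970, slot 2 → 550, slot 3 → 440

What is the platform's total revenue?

Total revenue: $4028.00

Per-click bids in order: $6.17 (Calder) > $3.20 (Larkspur) > $1.08 (Cobalt) > $0.75 (Novara) > …
Slot 1: Calder pays $3.20 × 970 = $3104.00
Slot 2: Larkspur pays $1.08 × 550 = $594.00
Slot 3: Cobalt pays $0.75 × 440 = $330.00
Total = $4028.00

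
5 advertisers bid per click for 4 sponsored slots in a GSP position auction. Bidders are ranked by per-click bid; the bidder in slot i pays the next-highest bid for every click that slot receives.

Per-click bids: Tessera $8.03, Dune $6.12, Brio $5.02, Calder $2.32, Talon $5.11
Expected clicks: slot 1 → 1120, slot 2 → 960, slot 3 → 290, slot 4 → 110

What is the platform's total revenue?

Total revenue: $13471.00

Sorting advertisers: $8.03 (Tessera) > $6.12 (Dune) > $5.11 (Talon) > $5.02 (Brio) > $2.32 (Calder)
Slot 1: Tessera pays $6.12 × 1120 = $6854.40
Slot 2: Dune pays $5.11 × 960 = $4905.60
Slot 3: Talon pays $5.02 × 290 = $1455.80
Slot 4: Brio pays $2.32 × 110 = $255.20
Total = $13471.00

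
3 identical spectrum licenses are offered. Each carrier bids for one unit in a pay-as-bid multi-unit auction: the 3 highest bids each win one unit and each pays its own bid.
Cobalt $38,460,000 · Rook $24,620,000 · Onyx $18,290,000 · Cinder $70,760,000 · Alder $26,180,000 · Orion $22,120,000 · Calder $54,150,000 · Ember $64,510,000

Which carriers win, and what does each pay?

Cinder $70,760,000, Ember $64,510,000, Calder $54,150,000

Sorting: 70,760,000 (Cinder), 64,510,000 (Ember), 54,150,000 (Calder), 38,460,000 (Cobalt), 26,180,000 (Alder), …
The 3 highest are Cinder, Ember, Calder.
Each winner pays its own bid: Cinder $70,760,000, Ember $64,510,000, Calder $54,150,000.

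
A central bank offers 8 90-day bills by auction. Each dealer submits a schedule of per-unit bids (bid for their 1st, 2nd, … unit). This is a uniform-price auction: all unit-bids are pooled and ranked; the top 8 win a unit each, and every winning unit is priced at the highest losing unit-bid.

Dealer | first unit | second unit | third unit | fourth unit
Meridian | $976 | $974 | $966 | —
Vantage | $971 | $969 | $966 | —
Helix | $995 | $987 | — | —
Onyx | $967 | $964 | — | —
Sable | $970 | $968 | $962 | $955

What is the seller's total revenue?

Total revenue: $7,736

Pooled unit-bids ranked (top 8): 995 (Helix-1), 987 (Helix-2), 976 (Meridian-1), 974 (Meridian-2), 971 (Vantage-1), 970 (Sable-1), 969 (Vantage-2), 968 (Sable-2)
Highest rejected unit-bid = $967.
Allocation: Helix 2, Meridian 2, Sable 2, Vantage 2. Every unit priced at $967.
Revenue = 8 × 967 = $7,736.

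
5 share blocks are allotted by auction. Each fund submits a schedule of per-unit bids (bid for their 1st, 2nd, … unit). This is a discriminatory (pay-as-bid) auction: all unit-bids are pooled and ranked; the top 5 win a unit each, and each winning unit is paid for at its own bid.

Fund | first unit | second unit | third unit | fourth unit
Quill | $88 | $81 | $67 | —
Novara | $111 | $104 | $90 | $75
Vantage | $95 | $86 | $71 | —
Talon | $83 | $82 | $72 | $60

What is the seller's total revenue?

Total revenue: $488

Merging the schedules and taking the best 5: 111 (Novara-1), 104 (Novara-2), 95 (Vantage-1), 90 (Novara-3), 88 (Quill-1)
Next rejected bid: $86 (not a price — pay-as-bid).
Each winning unit pays its own bid.
Revenue = 111 + 104 + 95 + 90 + 88 = $488.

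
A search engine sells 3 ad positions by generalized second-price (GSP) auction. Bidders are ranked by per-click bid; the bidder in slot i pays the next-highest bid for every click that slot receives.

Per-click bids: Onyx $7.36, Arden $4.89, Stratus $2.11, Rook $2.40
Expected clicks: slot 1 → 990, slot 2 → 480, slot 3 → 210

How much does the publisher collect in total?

Total revenue: $6436.20

Ranked by bid: $7.36 (Onyx) > $4.89 (Arden) > $2.40 (Rook) > $2.11 (Stratus)
Slot 1: Onyx pays $4.89 × 990 = $4841.10
Slot 2: Arden pays $2.40 × 480 = $1152.00
Slot 3: Rook pays $2.11 × 210 = $443.10
Total = $6436.20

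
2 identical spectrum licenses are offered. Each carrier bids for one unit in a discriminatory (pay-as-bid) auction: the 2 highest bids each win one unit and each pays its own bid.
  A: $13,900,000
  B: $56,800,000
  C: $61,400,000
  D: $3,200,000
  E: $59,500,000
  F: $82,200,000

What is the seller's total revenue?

Total revenue: $143,600,000

Sorting: 82,200,000 (F), 61,400,000 (C), 59,500,000 (E), 56,800,000 (B), …
The 2 highest are F, C.
Total revenue = 82,200,000 + 61,400,000 = $143,600,000.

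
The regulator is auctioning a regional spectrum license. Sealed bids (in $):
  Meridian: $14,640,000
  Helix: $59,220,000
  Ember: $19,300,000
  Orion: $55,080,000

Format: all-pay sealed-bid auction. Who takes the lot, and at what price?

Rule: the highest bidder wins the item, but every bidder pays their own bid.
Bids in order: 59,220,000 (Helix) > 55,080,000 (Orion) > 19,300,000 (Ember) > 14,640,000 (Meridian)
Helix is highest and takes the item; every bidder forfeits their bid.

Helix pays $59,220,000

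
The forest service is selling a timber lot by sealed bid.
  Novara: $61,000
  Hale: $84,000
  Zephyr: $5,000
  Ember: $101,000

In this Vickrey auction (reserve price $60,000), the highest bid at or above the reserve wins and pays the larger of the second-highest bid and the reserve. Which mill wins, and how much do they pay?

Vickrey auction (reserve price $60,000): the highest bid at or above the reserve wins and pays the larger of the second-highest bid and the reserve.
Bids ranked: 101,000 (Ember) > 84,000 (Hale) > 61,000 (Novara) > 5,000 (Zephyr)
Highest eligible bid: Ember at $101,000.
Second-highest bid $84,000 exceeds the reserve $60,000 → payment $84,000.

Ember pays $84,000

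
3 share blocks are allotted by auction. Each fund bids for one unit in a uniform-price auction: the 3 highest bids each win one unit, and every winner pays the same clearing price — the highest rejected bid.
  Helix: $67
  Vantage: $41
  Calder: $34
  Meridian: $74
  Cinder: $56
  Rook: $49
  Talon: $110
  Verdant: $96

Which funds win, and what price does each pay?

Talon, Verdant, Meridian; each pays $67

Bids ranked high→low: 110 (Talon), 96 (Verdant), 74 (Meridian), 67 (Helix), 56 (Cinder), …
The 3 highest are Talon, Verdant, Meridian.
Highest unsuccessful bid: $67 → clearing price.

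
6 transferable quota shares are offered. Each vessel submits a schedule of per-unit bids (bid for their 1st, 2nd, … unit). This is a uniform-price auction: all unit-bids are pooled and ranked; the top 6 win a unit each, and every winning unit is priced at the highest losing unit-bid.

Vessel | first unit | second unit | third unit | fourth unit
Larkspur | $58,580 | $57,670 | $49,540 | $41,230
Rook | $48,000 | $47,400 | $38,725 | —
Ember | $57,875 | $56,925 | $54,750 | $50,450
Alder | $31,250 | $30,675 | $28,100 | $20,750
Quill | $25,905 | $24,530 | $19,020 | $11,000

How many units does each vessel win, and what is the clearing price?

Ember 4, Larkspur 2; clearing price $49,540

Merging the schedules and taking the best 6: 58,580 (Larkspur-1), 57,875 (Ember-1), 57,670 (Larkspur-2), 56,925 (Ember-2), 54,750 (Ember-3), 50,450 (Ember-4)
First bid not allocated: $49,540.
Allocation: Ember 4, Larkspur 2.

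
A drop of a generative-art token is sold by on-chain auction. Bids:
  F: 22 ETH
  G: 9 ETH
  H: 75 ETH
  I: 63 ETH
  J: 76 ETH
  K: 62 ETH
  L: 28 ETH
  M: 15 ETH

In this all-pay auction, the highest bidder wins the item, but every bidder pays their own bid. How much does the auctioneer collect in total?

Total revenue: 350 ETH

Rule: the highest bidder wins the item, but every bidder pays their own bid.
Sorting bids: 76 (J) > 75 (H) > 63 (I) > 62 (K) > 28 (L) > 22 (F) > …
J wins with the top bid; all bids are sunk regardless.
Every bidder forfeits their bid regardless of winning.
Revenue = 22 + 9 + 75 + 63 + 76 + 62 + 28 + 15 = 350 ETH.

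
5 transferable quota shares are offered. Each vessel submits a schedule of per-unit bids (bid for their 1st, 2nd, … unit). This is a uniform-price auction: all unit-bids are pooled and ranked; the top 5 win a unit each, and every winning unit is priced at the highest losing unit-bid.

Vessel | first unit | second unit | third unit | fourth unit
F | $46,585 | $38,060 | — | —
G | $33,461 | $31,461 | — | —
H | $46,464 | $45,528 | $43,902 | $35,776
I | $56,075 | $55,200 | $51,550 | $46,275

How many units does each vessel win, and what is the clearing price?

Pooled unit-bids ranked (top 5): 56,075 (I-1), 55,200 (I-2), 51,550 (I-3), 46,585 (F-1), 46,464 (H-1)
The (k+1)-th unit-bid is $46,275.
Allocation: F 1, H 1, I 3.

F 1, H 1, I 3; clearing price $46,275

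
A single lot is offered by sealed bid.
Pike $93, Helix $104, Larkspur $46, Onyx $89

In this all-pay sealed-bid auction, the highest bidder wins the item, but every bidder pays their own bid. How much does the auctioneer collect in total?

Total revenue: $332

Bids in order: 104 (Helix) > 93 (Pike) > 89 (Onyx) > 46 (Larkspur)
Helix wins with the top bid; all bids are sunk regardless.
Every bidder forfeits their bid regardless of winning.
Revenue = 93 + 104 + 46 + 89 = $332.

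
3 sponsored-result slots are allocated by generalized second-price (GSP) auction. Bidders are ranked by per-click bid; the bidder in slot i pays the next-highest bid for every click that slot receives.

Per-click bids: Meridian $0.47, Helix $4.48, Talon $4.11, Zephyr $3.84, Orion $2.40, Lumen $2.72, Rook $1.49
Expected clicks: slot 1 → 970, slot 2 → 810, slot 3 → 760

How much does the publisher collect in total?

Sorting advertisers: $4.48 (Helix) > $4.11 (Talon) > $3.84 (Zephyr) > $2.72 (Lumen) > …
Slot 1: Helix pays $4.11 × 970 = $3986.70
Slot 2: Talon pays $3.84 × 810 = $3110.40
Slot 3: Zephyr pays $2.72 × 760 = $2067.20
Total = $9164.30

Total revenue: $9164.30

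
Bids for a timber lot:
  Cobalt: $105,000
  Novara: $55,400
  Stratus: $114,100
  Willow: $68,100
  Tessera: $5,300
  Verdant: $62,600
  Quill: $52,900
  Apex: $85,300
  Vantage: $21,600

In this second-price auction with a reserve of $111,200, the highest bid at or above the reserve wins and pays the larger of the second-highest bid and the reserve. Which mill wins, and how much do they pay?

Stratus pays $111,200

Sorting bids: 114,100 (Stratus) > 105,000 (Cobalt) > 85,300 (Apex) > 68,100 (Willow) > 62,600 (Verdant) > 55,400 (Novara) > …
Highest eligible bid: Stratus at $114,100.
Second-highest bid $105,000 is below the reserve $111,200, so the reserve binds → payment $111,200.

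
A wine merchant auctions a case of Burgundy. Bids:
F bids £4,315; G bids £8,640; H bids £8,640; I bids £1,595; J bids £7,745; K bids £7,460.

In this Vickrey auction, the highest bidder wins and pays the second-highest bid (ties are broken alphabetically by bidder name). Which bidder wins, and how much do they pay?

Sorting bids: 8,640 (G) > 8,640 (H) > 7,745 (J) > 7,460 (K) > 4,315 (F) > 1,595 (I)
G and H tie at £8,640; tie-break gives it to G.
G wins with the highest bid; price is set by the runner-up at £8,640.

G pays £8,640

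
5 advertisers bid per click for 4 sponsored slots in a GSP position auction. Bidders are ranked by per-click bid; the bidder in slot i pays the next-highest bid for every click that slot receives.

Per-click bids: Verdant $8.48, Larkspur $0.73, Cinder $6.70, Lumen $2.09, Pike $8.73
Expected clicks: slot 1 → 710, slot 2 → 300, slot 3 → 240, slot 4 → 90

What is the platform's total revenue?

Per-click bids in order: $8.73 (Pike) > $8.48 (Verdant) > $6.70 (Cinder) > $2.09 (Lumen) > $0.73 (Larkspur)
Slot 1: Pike pays $8.48 × 710 = $6020.80
Slot 2: Verdant pays $6.70 × 300 = $2010.00
Slot 3: Cinder pays $2.09 × 240 = $501.60
Slot 4: Lumen pays $0.73 × 90 = $65.70
Total = $8598.10

Total revenue: $8598.10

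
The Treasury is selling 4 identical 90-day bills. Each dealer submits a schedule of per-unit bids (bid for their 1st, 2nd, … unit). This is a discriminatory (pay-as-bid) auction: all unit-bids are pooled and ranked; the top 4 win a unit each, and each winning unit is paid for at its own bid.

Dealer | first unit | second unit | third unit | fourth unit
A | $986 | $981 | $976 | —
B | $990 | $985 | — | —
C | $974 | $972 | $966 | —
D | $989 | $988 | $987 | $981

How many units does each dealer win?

Merging the schedules and taking the best 4: 990 (B-1), 989 (D-1), 988 (D-2), 987 (D-3)
Next rejected bid: $986 (not a price — pay-as-bid).
Allocation: B 1, D 3.

B 1, D 3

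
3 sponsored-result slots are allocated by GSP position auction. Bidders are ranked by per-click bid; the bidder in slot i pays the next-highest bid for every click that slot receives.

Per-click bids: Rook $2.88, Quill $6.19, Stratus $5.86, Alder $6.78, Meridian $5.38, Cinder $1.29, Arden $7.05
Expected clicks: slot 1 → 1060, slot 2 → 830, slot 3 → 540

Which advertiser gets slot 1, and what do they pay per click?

Arden; $6.78 per click

Sorting advertisers: $7.05 (Arden) > $6.78 (Alder) > $6.19 (Quill) > $5.86 (Stratus) > …
Slot 1 goes to the first-ranked bidder, Arden, who pays the next bid down: $6.78/click.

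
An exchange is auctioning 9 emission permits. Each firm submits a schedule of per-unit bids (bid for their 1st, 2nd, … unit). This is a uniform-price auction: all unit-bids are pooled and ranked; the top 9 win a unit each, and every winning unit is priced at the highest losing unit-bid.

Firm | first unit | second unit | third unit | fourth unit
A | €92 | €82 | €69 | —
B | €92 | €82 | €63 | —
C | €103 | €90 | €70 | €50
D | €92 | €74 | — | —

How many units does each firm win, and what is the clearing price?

All unit-bids, highest first — top 9: 103 (C-1), 92 (A-1), 92 (B-1), 92 (D-1), 90 (C-2), 82 (A-2), 82 (B-2), 74 (D-2), 70 (C-3)
The (k+1)-th unit-bid is €69.
Allocation: A 2, B 2, C 3, D 2.

A 2, B 2, C 3, D 2; clearing price €69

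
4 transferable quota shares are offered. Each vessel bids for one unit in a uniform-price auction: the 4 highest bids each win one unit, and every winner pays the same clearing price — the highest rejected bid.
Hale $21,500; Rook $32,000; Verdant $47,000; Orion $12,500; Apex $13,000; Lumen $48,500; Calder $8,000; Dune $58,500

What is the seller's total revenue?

Ordering the bids: 58,500 (Dune), 48,500 (Lumen), 47,000 (Verdant), 32,000 (Rook), 21,500 (Hale), 13,000 (Apex), …
Winners (4 units): Dune, Lumen, Verdant, Rook.
First losing bid is Hale's $21,500, which sets the uniform price.
Total revenue = 4 × $21,500 = $86,000.

Total revenue: $86,000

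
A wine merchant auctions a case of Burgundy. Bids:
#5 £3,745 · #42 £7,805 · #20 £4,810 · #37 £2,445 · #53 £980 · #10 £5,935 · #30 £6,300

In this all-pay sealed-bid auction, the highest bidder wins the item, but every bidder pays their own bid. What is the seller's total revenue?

Bids in order: 7,805 (#42) > 6,300 (#30) > 5,935 (#10) > 4,810 (#20) > 3,745 (#5) > 2,445 (#37) > …
Every bidder forfeits their bid regardless of winning.
Revenue = 3,745 + 7,805 + 4,810 + 2,445 + 980 + 5,935 + 6,300 = £32,020.

Total revenue: £32,020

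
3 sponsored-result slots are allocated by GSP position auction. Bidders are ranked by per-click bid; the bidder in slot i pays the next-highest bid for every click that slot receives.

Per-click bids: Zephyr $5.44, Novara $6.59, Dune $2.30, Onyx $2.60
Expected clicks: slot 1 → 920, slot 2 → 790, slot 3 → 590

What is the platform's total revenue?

Total revenue: $8415.80

Ranked by bid: $6.59 (Novara) > $5.44 (Zephyr) > $2.60 (Onyx) > $2.30 (Dune)
Slot 1: Novara pays $5.44 × 920 = $5004.80
Slot 2: Zephyr pays $2.60 × 790 = $2054.00
Slot 3: Onyx pays $2.30 × 590 = $1357.00
Total = $8415.80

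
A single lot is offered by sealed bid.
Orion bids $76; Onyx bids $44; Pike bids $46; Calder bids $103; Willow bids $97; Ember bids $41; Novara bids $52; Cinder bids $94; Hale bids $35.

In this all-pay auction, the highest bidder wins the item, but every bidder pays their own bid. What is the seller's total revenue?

Sorting bids: 103 (Calder) > 97 (Willow) > 94 (Cinder) > 76 (Orion) > 52 (Novara) > 46 (Pike) > …
Every bidder forfeits their bid regardless of winning.
Revenue = 76 + 44 + 46 + 103 + 97 + 41 + 52 + 94 + 35 = $588.

Total revenue: $588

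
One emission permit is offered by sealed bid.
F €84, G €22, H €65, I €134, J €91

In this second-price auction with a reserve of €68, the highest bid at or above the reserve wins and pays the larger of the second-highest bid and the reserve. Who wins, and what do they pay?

Sorting bids: 134 (I) > 91 (J) > 84 (F) > 65 (H) > 22 (G)
I has the top bid at or above the reserve (€134).
Second-highest bid €91 exceeds the reserve €68 → payment €91.

I pays €91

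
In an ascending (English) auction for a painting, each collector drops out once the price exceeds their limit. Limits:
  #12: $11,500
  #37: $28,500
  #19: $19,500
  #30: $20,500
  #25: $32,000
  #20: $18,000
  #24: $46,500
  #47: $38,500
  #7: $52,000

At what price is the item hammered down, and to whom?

Ascending (English) auction: the price rises until one bidder remains; the winner pays the price at which the last rival dropped out.
Limits ranked: 52,000 (#7) > 46,500 (#24) > 38,500 (#47) > 32,000 (#25) > 28,500 (#37) > 20,500 (#30) > …
Bidding ends when #24 exits at $46,500; #7 takes it.

#7 wins at $46,500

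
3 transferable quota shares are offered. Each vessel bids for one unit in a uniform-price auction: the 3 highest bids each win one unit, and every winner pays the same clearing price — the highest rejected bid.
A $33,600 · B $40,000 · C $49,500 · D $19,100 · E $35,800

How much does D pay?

D pays $0

Ordering the bids: 49,500 (C), 40,000 (B), 35,800 (E), 33,600 (A), 19,100 (D)
The 3 highest are C, B, E.
Clearing price = highest rejected bid = $33,600.
D does not win → pays $0.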